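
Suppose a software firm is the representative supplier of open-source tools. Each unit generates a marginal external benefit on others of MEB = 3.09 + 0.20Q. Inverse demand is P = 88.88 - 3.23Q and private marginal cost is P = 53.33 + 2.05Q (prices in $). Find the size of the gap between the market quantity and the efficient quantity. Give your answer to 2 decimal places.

Market equilibrium (private): 53.33 + 2.05Q = 88.88 - 3.23Q → Q_m = 6.7330.
Social marginal cost = private MC − MEB = 50.24 + 1.85Q.
Set SMC = demand: 50.24 + 1.85Q = 88.88 - 3.23Q → Q* = 7.6063.
Gap = |6.7330 − 7.6063| = 0.8733.

0.87 units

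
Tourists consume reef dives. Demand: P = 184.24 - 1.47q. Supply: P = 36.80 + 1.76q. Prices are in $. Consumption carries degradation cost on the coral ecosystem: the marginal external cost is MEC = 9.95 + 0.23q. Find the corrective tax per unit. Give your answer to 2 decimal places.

Social marginal benefit = demand − MEC = 174.29 - 1.70q.
Set SMB = MC: 174.29 - 1.70q = 36.80 + 1.76q → q* = 39.7370.
The Pigouvian tax equals MEC at q*: 9.95 + 0.23×39.7370 = 19.0895.

tax = $19.09 per unit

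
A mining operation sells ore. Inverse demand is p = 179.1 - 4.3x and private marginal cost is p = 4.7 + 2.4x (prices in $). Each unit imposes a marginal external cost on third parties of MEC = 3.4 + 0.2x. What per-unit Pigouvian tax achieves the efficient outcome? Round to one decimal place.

tax = $8.4 per unit

Social marginal cost = private MC + MEC = 8.1 + 2.6x.
Set SMC = demand: 8.1 + 2.6x = 179.1 - 4.3x → x* = 24.7826.
The Pigouvian tax equals MEC at x*: 3.4 + 0.2×24.7826 = 8.3565.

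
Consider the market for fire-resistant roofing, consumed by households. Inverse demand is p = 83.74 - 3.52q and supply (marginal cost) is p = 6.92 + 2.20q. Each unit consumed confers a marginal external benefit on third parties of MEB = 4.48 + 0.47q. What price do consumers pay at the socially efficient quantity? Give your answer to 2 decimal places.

P = 29.23

Social marginal benefit = demand + MEB = 88.22 - 3.05q.
Set SMB = MC: 88.22 - 3.05q = 6.92 + 2.20q → q* = 15.4857.
Consumer price on the demand curve at q*: 83.74 − 3.52×15.4857 = 29.2303.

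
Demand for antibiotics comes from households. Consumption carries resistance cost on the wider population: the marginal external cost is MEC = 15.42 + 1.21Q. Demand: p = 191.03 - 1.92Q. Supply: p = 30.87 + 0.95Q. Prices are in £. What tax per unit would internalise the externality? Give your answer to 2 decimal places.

tax = £58.35 per unit

Social marginal benefit = demand − MEC = 175.61 - 3.13Q.
Set SMB = MC: 175.61 - 3.13Q = 30.87 + 0.95Q → Q* = 35.4755.
The Pigouvian tax equals MEC at Q*: 15.42 + 1.21×35.4755 = 58.3454.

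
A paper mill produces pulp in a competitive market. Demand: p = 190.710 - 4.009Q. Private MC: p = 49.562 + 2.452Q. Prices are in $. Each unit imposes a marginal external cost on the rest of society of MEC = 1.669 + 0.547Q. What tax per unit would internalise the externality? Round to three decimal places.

Social marginal cost = private MC + MEC = 51.231 + 2.999Q.
Set SMC = demand: 51.231 + 2.999Q = 190.710 - 4.009Q → Q* = 19.9028.
The Pigouvian tax equals MEC at Q*: 1.669 + 0.547×19.9028 = 12.5558.

tax = $12.556 per unit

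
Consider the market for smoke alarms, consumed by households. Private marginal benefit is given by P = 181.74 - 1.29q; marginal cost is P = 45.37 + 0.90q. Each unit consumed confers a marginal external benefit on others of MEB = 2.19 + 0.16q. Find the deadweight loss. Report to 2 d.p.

DWL = 36.38

Market equilibrium (private): 45.37 + 0.90q = 181.74 - 1.29q → q_m = 62.2694.
Social marginal benefit = demand + MEB = 183.93 - 1.13q.
Set SMB = MC: 183.93 - 1.13q = 45.37 + 0.90q → q* = 68.2562.
Between q* and q_m the wedge SMB − MC runs linearly from 0 to MEB(q_m), so the loss is a triangle.
DWL = ½ × 5.9868 × 12.1531 = 36.3791.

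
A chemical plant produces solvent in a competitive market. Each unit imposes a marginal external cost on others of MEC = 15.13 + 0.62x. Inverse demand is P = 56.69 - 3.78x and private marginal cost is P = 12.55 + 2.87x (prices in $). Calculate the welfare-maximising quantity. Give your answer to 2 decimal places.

x* = 3.99

Social marginal cost = private MC + MEC = 27.68 + 3.49x.
Set SMC = demand: 27.68 + 3.49x = 56.69 - 3.78x → x* = 3.9904.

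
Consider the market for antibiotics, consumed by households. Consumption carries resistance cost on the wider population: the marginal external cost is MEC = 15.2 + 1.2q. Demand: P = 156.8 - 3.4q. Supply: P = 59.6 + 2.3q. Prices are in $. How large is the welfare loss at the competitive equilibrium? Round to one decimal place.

Market equilibrium (private): 59.6 + 2.3q = 156.8 - 3.4q → q_m = 17.0526.
Social marginal benefit = demand − MEC = 141.6 - 4.6q.
Set SMB = MC: 141.6 - 4.6q = 59.6 + 2.3q → q* = 11.8841.
The loss is the area between SMB and MC from q* to q_m; with linear curves that's a triangle of height MEC(q_m).
DWL = ½ × 5.1685 × 35.6632 = 92.1626.

DWL = $92.2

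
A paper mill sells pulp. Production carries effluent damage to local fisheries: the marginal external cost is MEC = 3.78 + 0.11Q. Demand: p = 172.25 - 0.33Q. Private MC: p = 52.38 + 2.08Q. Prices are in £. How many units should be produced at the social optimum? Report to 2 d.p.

Social marginal cost = private MC + MEC = 56.16 + 2.19Q.
Set SMC = demand: 56.16 + 2.19Q = 172.25 - 0.33Q → Q* = 46.0675.

Q* = 46.07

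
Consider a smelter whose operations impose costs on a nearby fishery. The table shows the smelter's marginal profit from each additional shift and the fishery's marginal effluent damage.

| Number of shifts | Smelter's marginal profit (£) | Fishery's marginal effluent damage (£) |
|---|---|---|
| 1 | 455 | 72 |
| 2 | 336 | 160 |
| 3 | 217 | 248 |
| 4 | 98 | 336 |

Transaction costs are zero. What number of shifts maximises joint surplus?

2

Bargaining reaches the level where marginal profit last exceeds marginal effluent damage.
That holds through level 2 (336 ≥ 160) but not at 3 (217 < 248).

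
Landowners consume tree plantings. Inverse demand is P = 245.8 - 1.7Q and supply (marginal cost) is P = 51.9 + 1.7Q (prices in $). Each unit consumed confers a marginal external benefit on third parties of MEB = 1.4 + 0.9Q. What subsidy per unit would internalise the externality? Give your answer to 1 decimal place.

subsidy = $71.7 per unit

Social marginal benefit = demand + MEB = 247.2 - 0.8Q.
Set SMB = MC: 247.2 - 0.8Q = 51.9 + 1.7Q → Q* = 78.1200.
The Pigouvian subsidy equals MEB at Q*: 1.4 + 0.9×78.1200 = 71.7080.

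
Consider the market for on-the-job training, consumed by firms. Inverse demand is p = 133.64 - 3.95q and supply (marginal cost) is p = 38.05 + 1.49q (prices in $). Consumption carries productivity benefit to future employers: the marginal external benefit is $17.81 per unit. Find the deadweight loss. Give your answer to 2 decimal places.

DWL = $29.15

Market equilibrium (private): 38.05 + 1.49q = 133.64 - 3.95q → q_m = 17.5717.
Social marginal benefit = demand + MEB = 151.45 - 3.95q.
Set SMB = MC: 151.45 - 3.95q = 38.05 + 1.49q → q* = 20.8456.
The welfare-loss triangle has base |q_m − q*| and height MEB(q_m) (the vertical gap between SMB and MC is zero at q* and MEB at q_m).
DWL = ½ × 3.2739 × 17.8100 = 29.1541.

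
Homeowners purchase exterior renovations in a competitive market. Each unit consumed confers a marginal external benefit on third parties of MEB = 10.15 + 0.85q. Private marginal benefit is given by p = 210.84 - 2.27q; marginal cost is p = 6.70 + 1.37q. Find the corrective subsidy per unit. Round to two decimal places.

Social marginal benefit = demand + MEB = 220.99 - 1.42q.
Set SMB = MC: 220.99 - 1.42q = 6.70 + 1.37q → q* = 76.8065.
The Pigouvian subsidy equals MEB at q*: 10.15 + 0.85×76.8065 = 75.4355.

subsidy = 75.44 per unit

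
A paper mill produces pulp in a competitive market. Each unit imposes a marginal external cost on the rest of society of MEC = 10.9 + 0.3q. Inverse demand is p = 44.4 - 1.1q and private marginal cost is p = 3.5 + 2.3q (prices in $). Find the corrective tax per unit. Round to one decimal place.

tax = $13.3 per unit

Social marginal cost = private MC + MEC = 14.4 + 2.6q.
Set SMC = demand: 14.4 + 2.6q = 44.4 - 1.1q → q* = 8.1081.
The Pigouvian tax equals MEC at q*: 10.9 + 0.3×8.1081 = 13.3324.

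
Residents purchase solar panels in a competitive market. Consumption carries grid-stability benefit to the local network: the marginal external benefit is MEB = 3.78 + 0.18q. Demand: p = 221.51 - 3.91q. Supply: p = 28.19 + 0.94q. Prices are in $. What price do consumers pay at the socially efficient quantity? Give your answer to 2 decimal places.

Social marginal benefit = demand + MEB = 225.29 - 3.73q.
Set SMB = MC: 225.29 - 3.73q = 28.19 + 0.94q → q* = 42.2056.
Consumer price on the demand curve at q*: 221.51 − 3.91×42.2056 = 56.4861.

P = $56.49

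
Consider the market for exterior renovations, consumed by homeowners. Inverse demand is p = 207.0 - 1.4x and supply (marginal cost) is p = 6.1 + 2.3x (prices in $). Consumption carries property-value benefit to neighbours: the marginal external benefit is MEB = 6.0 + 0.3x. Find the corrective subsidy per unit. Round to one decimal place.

Social marginal benefit = demand + MEB = 213.0 - 1.1x.
Set SMB = MC: 213.0 - 1.1x = 6.1 + 2.3x → x* = 60.8529.
The Pigouvian subsidy equals MEB at x*: 6.0 + 0.3×60.8529 = 24.2559.

subsidy = $24.3 per unit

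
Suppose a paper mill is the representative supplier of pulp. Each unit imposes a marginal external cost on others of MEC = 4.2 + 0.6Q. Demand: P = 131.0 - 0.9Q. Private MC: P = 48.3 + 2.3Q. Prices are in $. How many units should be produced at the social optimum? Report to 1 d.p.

Q* = 20.7

Social marginal cost = private MC + MEC = 52.5 + 2.9Q.
Set SMC = demand: 52.5 + 2.9Q = 131.0 - 0.9Q → Q* = 20.6579.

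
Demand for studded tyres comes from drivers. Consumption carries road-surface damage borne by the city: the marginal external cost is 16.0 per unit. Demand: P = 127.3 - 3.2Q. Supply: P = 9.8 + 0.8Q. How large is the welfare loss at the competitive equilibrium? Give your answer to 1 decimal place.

Market equilibrium (private): 9.8 + 0.8Q = 127.3 - 3.2Q → Q_m = 29.3750.
Social marginal benefit = demand − MEC = 111.3 - 3.2Q.
Set SMB = MC: 111.3 - 3.2Q = 9.8 + 0.8Q → Q* = 25.3750.
The loss is the area between SMB and MC from Q* to Q_m; with linear curves that's a triangle of height MEC(Q_m).
DWL = ½ × 4.0000 × 16.0000 = 32.0000.

DWL = 32.0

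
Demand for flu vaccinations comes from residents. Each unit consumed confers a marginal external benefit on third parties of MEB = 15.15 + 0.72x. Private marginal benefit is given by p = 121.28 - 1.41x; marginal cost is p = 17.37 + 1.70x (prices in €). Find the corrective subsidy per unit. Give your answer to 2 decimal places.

subsidy = €51.02 per unit

Social marginal benefit = demand + MEB = 136.43 - 0.69x.
Set SMB = MC: 136.43 - 0.69x = 17.37 + 1.70x → x* = 49.8159.
The Pigouvian subsidy equals MEB at x*: 15.15 + 0.72×49.8159 = 51.0174.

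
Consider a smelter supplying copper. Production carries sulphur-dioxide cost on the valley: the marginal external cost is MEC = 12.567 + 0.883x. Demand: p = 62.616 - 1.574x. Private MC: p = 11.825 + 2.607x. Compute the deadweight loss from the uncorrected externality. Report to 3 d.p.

DWL = 53.574

Market equilibrium (private): 11.825 + 2.607x = 62.616 - 1.574x → x_m = 12.1481.
Social marginal cost = private MC + MEC = 24.392 + 3.490x.
Set SMC = demand: 24.392 + 3.490x = 62.616 - 1.574x → x* = 7.5482.
Height of the DWL triangle at x_m is SMC(x_m) − demand(x_m) = MEC(x_m) = 23.2937.
DWL = ½ × 4.5999 × 23.2937 = 53.5743.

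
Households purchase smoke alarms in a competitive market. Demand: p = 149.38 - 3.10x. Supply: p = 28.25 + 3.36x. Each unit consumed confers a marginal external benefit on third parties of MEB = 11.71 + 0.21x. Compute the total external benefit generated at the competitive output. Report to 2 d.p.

Market equilibrium (private): 28.25 + 3.36x = 149.38 - 3.10x → x_m = 18.7508.
Total external benefit = ∫₀^{x_m} (11.71 + 0.21x) dx = 11.71×18.7508 + ½×0.21×18.7508² = 256.4891.

256.49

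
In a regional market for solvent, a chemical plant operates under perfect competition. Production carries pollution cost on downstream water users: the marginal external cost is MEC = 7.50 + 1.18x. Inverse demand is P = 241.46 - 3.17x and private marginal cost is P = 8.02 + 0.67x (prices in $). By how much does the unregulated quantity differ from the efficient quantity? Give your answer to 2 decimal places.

Market equilibrium (private): 8.02 + 0.67x = 241.46 - 3.17x → x_m = 60.7917.
Social marginal cost = private MC + MEC = 15.52 + 1.85x.
Set SMC = demand: 15.52 + 1.85x = 241.46 - 3.17x → x* = 45.0080.
Gap = |60.7917 − 45.0080| = 15.7837.

15.78 units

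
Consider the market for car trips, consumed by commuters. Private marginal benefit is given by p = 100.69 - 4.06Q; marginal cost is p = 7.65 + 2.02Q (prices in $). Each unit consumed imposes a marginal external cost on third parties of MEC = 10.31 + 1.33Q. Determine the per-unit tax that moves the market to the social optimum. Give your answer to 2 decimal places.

Social marginal benefit = demand − MEC = 90.38 - 5.39Q.
Set SMB = MC: 90.38 - 5.39Q = 7.65 + 2.02Q → Q* = 11.1646.
The Pigouvian tax equals MEC at Q*: 10.31 + 1.33×11.1646 = 25.1589.

tax = $25.16 per unit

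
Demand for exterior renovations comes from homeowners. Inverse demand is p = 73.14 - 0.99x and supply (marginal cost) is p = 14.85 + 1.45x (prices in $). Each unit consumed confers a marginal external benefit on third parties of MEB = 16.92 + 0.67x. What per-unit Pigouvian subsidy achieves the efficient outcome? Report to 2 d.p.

Social marginal benefit = demand + MEB = 90.06 - 0.32x.
Set SMB = MC: 90.06 - 0.32x = 14.85 + 1.45x → x* = 42.4915.
The Pigouvian subsidy equals MEB at x*: 16.92 + 0.67×42.4915 = 45.3893.

subsidy = $45.39 per unit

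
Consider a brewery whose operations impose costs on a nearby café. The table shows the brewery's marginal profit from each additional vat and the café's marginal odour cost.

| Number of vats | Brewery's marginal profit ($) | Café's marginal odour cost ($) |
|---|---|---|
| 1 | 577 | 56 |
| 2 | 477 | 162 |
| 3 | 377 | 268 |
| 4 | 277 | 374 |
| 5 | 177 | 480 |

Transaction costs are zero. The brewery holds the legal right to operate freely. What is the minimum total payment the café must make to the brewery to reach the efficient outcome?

$454

Left alone the brewery would choose level 5 (marginal profit stays positive).
Efficient level: k* = 3 (marginal profit ≥ marginal odour cost through 3).
The café must at least cover the brewery's forgone profit from cutting 5→3: 277 + 177 = 454.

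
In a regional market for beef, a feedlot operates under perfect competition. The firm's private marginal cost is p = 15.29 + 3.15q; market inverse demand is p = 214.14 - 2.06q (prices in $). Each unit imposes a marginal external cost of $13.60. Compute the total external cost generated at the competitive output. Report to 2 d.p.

$519.07

Market equilibrium (private): 15.29 + 3.15q = 214.14 - 2.06q → q_m = 38.1670.
Total external cost = MEC × q_m = 13.60 × 38.1670 = 519.0712.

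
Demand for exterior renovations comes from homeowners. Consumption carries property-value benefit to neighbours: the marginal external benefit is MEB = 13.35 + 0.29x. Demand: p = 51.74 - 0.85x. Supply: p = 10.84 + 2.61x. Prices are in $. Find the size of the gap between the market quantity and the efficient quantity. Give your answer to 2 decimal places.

Market equilibrium (private): 10.84 + 2.61x = 51.74 - 0.85x → x_m = 11.8208.
Social marginal benefit = demand + MEB = 65.09 - 0.56x.
Set SMB = MC: 65.09 - 0.56x = 10.84 + 2.61x → x* = 17.1136.
Gap = |11.8208 − 17.1136| = 5.2928.

5.29 units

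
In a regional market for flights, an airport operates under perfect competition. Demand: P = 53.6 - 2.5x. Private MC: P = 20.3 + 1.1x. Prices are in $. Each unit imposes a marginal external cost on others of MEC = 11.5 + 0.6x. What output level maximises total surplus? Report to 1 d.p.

Social marginal cost = private MC + MEC = 31.8 + 1.7x.
Set SMC = demand: 31.8 + 1.7x = 53.6 - 2.5x → x* = 5.1905.

x* = 5.2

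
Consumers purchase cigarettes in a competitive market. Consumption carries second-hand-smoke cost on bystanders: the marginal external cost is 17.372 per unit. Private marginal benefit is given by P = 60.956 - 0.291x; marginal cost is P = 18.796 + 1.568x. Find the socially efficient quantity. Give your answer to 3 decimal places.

Social marginal benefit = demand − MEC = 43.584 - 0.291x.
Set SMB = MC: 43.584 - 0.291x = 18.796 + 1.568x → x* = 13.3341.

x* = 13.334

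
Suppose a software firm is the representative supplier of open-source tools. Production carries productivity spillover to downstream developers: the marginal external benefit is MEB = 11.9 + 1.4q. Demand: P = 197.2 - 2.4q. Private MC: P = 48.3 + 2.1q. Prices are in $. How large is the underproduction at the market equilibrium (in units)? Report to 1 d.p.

18.8 units

Market equilibrium (private): 48.3 + 2.1q = 197.2 - 2.4q → q_m = 33.0889.
Social marginal cost = private MC − MEB = 36.4 + 0.7q.
Set SMC = demand: 36.4 + 0.7q = 197.2 - 2.4q → q* = 51.8710.
Gap = |33.0889 − 51.8710| = 18.7821.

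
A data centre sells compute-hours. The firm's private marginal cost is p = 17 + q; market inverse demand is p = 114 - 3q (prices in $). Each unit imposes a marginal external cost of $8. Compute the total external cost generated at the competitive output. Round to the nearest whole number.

Market equilibrium (private): 17 + q = 114 - 3q → q_m = 24.2500.
Total external cost = MEC × q_m = 8 × 24.2500 = 194.0000.

$194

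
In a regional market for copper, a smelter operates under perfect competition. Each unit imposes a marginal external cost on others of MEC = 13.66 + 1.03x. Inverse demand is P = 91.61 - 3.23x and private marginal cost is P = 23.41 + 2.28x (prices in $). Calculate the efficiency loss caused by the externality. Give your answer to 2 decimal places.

DWL = $53.32

Market equilibrium (private): 23.41 + 2.28x = 91.61 - 3.23x → x_m = 12.3775.
Social marginal cost = private MC + MEC = 37.07 + 3.31x.
Set SMC = demand: 37.07 + 3.31x = 91.61 - 3.23x → x* = 8.3394.
The welfare-loss triangle has base |x_m − x*| and height MEC(x_m) (the vertical gap between SMC and demand is zero at x* and MEC at x_m).
DWL = ½ × 4.0381 × 26.4088 = 53.3207.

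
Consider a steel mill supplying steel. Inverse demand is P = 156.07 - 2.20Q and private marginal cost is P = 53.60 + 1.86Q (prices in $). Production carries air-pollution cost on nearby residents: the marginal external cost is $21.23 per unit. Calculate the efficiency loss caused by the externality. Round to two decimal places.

Market equilibrium (private): 53.60 + 1.86Q = 156.07 - 2.20Q → Q_m = 25.2389.
Social marginal cost = private MC + MEC = 74.83 + 1.86Q.
Set SMC = demand: 74.83 + 1.86Q = 156.07 - 2.20Q → Q* = 20.0099.
Height of the DWL triangle at Q_m is SMC(Q_m) − demand(Q_m) = MEC(Q_m) = 21.2300.
DWL = ½ × 5.2290 × 21.2300 = 55.5058.

DWL = $55.51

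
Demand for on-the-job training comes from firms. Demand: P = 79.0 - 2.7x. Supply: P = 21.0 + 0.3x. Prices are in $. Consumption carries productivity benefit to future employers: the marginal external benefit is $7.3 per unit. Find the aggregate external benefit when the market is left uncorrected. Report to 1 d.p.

$141.1

Market equilibrium (private): 21.0 + 0.3x = 79.0 - 2.7x → x_m = 19.3333.
Total external benefit = MEB × x_m = 7.3 × 19.3333 = 141.1331.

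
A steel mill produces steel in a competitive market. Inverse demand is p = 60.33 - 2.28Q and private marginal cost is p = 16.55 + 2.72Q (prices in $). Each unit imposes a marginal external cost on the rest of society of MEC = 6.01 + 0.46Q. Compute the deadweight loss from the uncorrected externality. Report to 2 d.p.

DWL = $9.23

Market equilibrium (private): 16.55 + 2.72Q = 60.33 - 2.28Q → Q_m = 8.7560.
Social marginal cost = private MC + MEC = 22.56 + 3.18Q.
Set SMC = demand: 22.56 + 3.18Q = 60.33 - 2.28Q → Q* = 6.9176.
The loss is the area between SMC and demand from Q* to Q_m; with linear curves that's a triangle of height MEC(Q_m).
DWL = ½ × 1.8384 × 10.0378 = 9.2267.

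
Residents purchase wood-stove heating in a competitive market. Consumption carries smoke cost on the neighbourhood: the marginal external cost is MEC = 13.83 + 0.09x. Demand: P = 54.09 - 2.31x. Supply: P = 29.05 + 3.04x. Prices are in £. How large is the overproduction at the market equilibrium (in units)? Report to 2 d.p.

2.62 units

Market equilibrium (private): 29.05 + 3.04x = 54.09 - 2.31x → x_m = 4.6804.
Social marginal benefit = demand − MEC = 40.26 - 2.40x.
Set SMB = MC: 40.26 - 2.40x = 29.05 + 3.04x → x* = 2.0607.
Gap = |4.6804 − 2.0607| = 2.6197.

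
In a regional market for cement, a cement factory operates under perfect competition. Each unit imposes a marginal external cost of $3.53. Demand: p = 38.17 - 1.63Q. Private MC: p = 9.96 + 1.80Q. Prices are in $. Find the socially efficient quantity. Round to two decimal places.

Social marginal cost = private MC + MEC = 13.49 + 1.80Q.
Set SMC = demand: 13.49 + 1.80Q = 38.17 - 1.63Q → Q* = 7.1953.

Q* = 7.20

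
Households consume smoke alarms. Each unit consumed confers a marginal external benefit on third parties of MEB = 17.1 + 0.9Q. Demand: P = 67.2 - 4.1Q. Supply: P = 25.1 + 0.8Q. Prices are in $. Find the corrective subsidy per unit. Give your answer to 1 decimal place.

subsidy = $30.4 per unit

Social marginal benefit = demand + MEB = 84.3 - 3.2Q.
Set SMB = MC: 84.3 - 3.2Q = 25.1 + 0.8Q → Q* = 14.8000.
The Pigouvian subsidy equals MEB at Q*: 17.1 + 0.9×14.8000 = 30.4200.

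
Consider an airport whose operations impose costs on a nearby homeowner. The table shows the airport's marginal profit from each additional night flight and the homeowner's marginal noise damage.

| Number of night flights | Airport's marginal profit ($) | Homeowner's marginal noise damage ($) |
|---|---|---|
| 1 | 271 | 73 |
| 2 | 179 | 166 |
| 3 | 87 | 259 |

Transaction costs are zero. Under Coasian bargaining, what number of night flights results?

2

Bargaining reaches the level where marginal profit last exceeds marginal noise damage.
That holds through level 2 (179 ≥ 166) but not at 3 (87 < 259).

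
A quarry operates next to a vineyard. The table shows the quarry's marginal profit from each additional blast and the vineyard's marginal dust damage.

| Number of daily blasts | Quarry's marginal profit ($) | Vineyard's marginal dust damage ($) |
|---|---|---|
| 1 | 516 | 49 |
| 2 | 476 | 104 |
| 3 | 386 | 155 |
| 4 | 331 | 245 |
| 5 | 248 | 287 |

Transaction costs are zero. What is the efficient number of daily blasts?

4

Bargaining reaches the level where marginal profit last exceeds marginal dust damage.
That holds through level 4 (331 ≥ 245) but not at 5 (248 < 287).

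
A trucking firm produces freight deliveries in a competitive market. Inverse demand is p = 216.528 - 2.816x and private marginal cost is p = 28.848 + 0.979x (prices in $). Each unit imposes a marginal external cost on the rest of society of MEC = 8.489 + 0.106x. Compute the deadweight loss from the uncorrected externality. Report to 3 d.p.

DWL = $24.166

Market equilibrium (private): 28.848 + 0.979x = 216.528 - 2.816x → x_m = 49.4545.
Social marginal cost = private MC + MEC = 37.337 + 1.085x.
Set SMC = demand: 37.337 + 1.085x = 216.528 - 2.816x → x* = 45.9346.
Between x* and x_m the wedge SMC − demand runs linearly from 0 to MEC(x_m), so the loss is a triangle.
DWL = ½ × 3.5199 × 13.7312 = 24.1662.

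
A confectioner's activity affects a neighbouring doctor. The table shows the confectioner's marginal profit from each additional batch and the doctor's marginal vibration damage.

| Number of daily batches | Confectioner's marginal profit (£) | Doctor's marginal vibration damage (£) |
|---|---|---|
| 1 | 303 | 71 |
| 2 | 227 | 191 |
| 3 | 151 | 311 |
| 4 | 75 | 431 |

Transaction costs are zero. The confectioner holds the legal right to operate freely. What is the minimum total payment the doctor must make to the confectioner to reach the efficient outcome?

£226

Left alone the confectioner would choose level 4 (marginal profit stays positive).
Efficient level: k* = 2 (marginal profit ≥ marginal vibration damage through 2).
The doctor must at least cover the confectioner's forgone profit from cutting 4→2: 151 + 75 = 226.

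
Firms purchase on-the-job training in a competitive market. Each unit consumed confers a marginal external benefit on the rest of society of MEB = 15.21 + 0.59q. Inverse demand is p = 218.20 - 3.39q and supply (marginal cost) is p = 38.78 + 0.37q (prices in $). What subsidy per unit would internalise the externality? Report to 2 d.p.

subsidy = $51.43 per unit

Social marginal benefit = demand + MEB = 233.41 - 2.80q.
Set SMB = MC: 233.41 - 2.80q = 38.78 + 0.37q → q* = 61.3975.
The Pigouvian subsidy equals MEB at q*: 15.21 + 0.59×61.3975 = 51.4345.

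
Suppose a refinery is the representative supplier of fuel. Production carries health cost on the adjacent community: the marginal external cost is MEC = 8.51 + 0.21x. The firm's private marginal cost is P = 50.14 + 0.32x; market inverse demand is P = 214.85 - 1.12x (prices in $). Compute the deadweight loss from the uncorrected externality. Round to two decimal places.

Market equilibrium (private): 50.14 + 0.32x = 214.85 - 1.12x → x_m = 114.3819.
Social marginal cost = private MC + MEC = 58.65 + 0.53x.
Set SMC = demand: 58.65 + 0.53x = 214.85 - 1.12x → x* = 94.6667.
The welfare-loss triangle has base |x_m − x*| and height MEC(x_m) (the vertical gap between SMC and demand is zero at x* and MEC at x_m).
DWL = ½ × 19.7152 × 32.5302 = 320.6697.

DWL = $320.67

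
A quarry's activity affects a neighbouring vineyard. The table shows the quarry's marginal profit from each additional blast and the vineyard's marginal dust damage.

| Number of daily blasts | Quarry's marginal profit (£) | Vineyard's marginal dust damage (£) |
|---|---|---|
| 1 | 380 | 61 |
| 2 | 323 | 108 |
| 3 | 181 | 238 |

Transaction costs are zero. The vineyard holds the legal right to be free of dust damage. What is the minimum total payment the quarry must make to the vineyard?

Efficient level: marginal profit ≥ marginal dust damage through level 2, so k* = 2.
With the vineyard holding the right, the quarry must at least compensate total damage at k*: 61 + 108 = 169.

£169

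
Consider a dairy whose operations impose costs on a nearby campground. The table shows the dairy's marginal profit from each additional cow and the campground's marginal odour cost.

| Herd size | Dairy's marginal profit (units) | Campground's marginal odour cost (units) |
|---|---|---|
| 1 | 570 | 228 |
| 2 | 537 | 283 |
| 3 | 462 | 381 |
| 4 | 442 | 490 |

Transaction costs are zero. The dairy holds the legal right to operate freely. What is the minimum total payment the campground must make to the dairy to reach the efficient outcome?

442

Left alone the dairy would choose level 4 (marginal profit stays positive).
Efficient level: k* = 3 (marginal profit ≥ marginal odour cost through 3).
The campground must at least cover the dairy's forgone profit from cutting 4→3: 442 = 442.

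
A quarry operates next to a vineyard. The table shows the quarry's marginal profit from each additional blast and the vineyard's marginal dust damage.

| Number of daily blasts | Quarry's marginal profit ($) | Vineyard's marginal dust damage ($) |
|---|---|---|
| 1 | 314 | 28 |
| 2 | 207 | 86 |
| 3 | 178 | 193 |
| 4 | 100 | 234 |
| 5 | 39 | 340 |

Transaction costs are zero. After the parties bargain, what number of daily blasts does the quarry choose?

Bargaining reaches the level where marginal profit last exceeds marginal dust damage.
That holds through level 2 (207 ≥ 86) but not at 3 (178 < 193).

2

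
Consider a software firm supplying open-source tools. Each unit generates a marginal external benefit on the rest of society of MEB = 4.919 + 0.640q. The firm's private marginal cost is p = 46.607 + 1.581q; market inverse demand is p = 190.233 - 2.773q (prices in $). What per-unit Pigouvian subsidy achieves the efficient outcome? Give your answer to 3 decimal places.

Social marginal cost = private MC − MEB = 41.688 + 0.941q.
Set SMC = demand: 41.688 + 0.941q = 190.233 - 2.773q → q* = 39.9960.
The Pigouvian subsidy equals MEB at q*: 4.919 + 0.640×39.9960 = 30.5164.

subsidy = $30.516 per unit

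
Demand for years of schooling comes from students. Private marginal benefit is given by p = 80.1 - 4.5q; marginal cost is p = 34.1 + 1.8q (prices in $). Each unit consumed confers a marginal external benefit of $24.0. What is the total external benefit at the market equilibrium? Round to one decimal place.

$175.2

Market equilibrium (private): 34.1 + 1.8q = 80.1 - 4.5q → q_m = 7.3016.
Total external benefit = MEB × q_m = 24.0 × 7.3016 = 175.2384.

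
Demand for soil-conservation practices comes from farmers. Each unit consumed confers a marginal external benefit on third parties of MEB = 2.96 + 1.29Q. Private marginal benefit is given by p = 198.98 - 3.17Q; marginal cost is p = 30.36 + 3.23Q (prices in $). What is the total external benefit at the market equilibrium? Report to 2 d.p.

Market equilibrium (private): 30.36 + 3.23Q = 198.98 - 3.17Q → Q_m = 26.3469.
Total external benefit = ∫₀^{Q_m} (2.96 + 1.29Q) dQ = 2.96×26.3469 + ½×1.29×26.3469² = 525.7195.

$525.72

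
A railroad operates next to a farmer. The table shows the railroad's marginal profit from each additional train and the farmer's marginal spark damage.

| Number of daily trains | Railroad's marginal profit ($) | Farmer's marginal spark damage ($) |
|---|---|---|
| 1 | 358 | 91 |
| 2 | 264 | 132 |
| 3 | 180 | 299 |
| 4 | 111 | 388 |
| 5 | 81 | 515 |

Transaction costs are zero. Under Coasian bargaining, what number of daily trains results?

Bargaining reaches the level where marginal profit last exceeds marginal spark damage.
That holds through level 2 (264 ≥ 132) but not at 3 (180 < 299).

2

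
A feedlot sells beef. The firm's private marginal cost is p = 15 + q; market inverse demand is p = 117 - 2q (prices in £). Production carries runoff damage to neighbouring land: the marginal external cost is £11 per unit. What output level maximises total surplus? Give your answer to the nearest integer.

Social marginal cost = private MC + MEC = 26 + q.
Set SMC = demand: 26 + q = 117 - 2q → q* = 30.3333.

q* = 30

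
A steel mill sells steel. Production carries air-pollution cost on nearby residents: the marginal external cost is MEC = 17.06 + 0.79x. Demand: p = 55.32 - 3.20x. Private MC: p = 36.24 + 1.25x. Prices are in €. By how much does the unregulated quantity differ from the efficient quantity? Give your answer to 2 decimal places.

3.90 units

Market equilibrium (private): 36.24 + 1.25x = 55.32 - 3.20x → x_m = 4.2876.
Social marginal cost = private MC + MEC = 53.30 + 2.04x.
Set SMC = demand: 53.30 + 2.04x = 55.32 - 3.20x → x* = 0.3855.
Gap = |4.2876 − 0.3855| = 3.9021.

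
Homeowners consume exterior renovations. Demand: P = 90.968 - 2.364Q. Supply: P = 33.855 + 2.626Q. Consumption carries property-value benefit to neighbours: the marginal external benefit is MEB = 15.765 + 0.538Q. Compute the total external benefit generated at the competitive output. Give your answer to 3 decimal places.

Market equilibrium (private): 33.855 + 2.626Q = 90.968 - 2.364Q → Q_m = 11.4455.
Total external benefit = ∫₀^{Q_m} (15.765 + 0.538Q) dQ = 15.765×11.4455 + ½×0.538×11.4455² = 215.6772.

215.677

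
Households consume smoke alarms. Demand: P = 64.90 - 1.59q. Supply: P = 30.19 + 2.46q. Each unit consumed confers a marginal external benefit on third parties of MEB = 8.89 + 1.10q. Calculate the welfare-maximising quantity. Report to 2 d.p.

Social marginal benefit = demand + MEB = 73.79 - 0.49q.
Set SMB = MC: 73.79 - 0.49q = 30.19 + 2.46q → q* = 14.7797.

q* = 14.78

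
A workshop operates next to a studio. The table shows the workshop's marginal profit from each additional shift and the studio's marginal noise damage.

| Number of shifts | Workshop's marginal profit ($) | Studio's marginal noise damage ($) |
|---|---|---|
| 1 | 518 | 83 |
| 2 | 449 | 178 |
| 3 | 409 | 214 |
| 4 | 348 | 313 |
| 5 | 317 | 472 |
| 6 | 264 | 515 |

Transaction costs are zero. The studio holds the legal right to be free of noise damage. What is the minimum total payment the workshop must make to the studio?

Efficient level: marginal profit ≥ marginal noise damage through level 4, so k* = 4.
With the studio holding the right, the workshop must at least compensate total damage at k*: 83 + 178 + 214 + 313 = 788.

$788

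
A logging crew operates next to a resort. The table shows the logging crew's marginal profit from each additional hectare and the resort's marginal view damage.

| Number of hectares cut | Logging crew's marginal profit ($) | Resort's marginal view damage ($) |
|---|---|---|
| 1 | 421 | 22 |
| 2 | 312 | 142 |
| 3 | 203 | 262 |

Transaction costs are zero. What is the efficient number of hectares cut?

Bargaining reaches the level where marginal profit last exceeds marginal view damage.
That holds through level 2 (312 ≥ 142) but not at 3 (203 < 262).

2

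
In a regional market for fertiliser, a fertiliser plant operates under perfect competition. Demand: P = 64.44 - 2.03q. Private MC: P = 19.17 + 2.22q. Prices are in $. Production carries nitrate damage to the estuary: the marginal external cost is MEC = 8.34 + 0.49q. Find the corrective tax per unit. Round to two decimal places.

Social marginal cost = private MC + MEC = 27.51 + 2.71q.
Set SMC = demand: 27.51 + 2.71q = 64.44 - 2.03q → q* = 7.7911.
The Pigouvian tax equals MEC at q*: 8.34 + 0.49×7.7911 = 12.1576.

tax = $12.16 per unit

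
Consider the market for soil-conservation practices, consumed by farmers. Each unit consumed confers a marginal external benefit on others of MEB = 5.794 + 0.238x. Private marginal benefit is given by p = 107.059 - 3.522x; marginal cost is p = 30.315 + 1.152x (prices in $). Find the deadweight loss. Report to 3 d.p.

Market equilibrium (private): 30.315 + 1.152x = 107.059 - 3.522x → x_m = 16.4193.
Social marginal benefit = demand + MEB = 112.853 - 3.284x.
Set SMB = MC: 112.853 - 3.284x = 30.315 + 1.152x → x* = 18.6064.
The welfare-loss triangle has base |x_m − x*| and height MEB(x_m) (the vertical gap between SMB and MC is zero at x* and MEB at x_m).
DWL = ½ × 2.1871 × 9.7018 = 10.6094.

DWL = $10.609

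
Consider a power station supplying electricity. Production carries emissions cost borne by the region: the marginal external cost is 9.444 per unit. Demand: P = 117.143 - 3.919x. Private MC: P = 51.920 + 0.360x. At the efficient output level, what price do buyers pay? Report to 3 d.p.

Social marginal cost = private MC + MEC = 61.364 + 0.360x.
Set SMC = demand: 61.364 + 0.360x = 117.143 - 3.919x → x* = 13.0355.
Consumer price on the demand curve at x*: 117.143 − 3.919×13.0355 = 66.0569.

P = 66.057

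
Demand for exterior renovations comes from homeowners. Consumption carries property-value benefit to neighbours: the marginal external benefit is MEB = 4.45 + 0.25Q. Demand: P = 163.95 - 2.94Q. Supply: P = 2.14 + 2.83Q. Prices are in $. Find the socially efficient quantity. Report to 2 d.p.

Q* = 30.12

Social marginal benefit = demand + MEB = 168.40 - 2.69Q.
Set SMB = MC: 168.40 - 2.69Q = 2.14 + 2.83Q → Q* = 30.1196.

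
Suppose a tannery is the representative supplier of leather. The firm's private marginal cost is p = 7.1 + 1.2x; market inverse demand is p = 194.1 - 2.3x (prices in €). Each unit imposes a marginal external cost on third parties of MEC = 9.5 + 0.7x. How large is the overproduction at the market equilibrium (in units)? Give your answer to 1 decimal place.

11.2 units

Market equilibrium (private): 7.1 + 1.2x = 194.1 - 2.3x → x_m = 53.4286.
Social marginal cost = private MC + MEC = 16.6 + 1.9x.
Set SMC = demand: 16.6 + 1.9x = 194.1 - 2.3x → x* = 42.2619.
Gap = |53.4286 − 42.2619| = 11.1667.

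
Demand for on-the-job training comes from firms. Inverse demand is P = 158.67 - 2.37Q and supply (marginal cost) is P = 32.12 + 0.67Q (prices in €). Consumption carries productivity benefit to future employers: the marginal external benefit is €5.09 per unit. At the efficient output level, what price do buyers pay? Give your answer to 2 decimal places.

Social marginal benefit = demand + MEB = 163.76 - 2.37Q.
Set SMB = MC: 163.76 - 2.37Q = 32.12 + 0.67Q → Q* = 43.3026.
Consumer price on the demand curve at Q*: 158.67 − 2.37×43.3026 = 56.0428.

P = €56.04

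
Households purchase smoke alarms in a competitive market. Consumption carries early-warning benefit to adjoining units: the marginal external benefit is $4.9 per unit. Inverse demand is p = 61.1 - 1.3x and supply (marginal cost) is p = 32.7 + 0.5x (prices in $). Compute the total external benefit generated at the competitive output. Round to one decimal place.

$77.3

Market equilibrium (private): 32.7 + 0.5x = 61.1 - 1.3x → x_m = 15.7778.
Total external benefit = MEB × x_m = 4.9 × 15.7778 = 77.3112.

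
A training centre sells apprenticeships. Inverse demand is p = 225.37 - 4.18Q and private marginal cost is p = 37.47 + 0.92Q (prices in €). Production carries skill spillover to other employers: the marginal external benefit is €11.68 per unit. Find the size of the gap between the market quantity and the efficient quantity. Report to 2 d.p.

2.29 units

Market equilibrium (private): 37.47 + 0.92Q = 225.37 - 4.18Q → Q_m = 36.8431.
Social marginal cost = private MC − MEB = 25.79 + 0.92Q.
Set SMC = demand: 25.79 + 0.92Q = 225.37 - 4.18Q → Q* = 39.1333.
Gap = |36.8431 − 39.1333| = 2.2902.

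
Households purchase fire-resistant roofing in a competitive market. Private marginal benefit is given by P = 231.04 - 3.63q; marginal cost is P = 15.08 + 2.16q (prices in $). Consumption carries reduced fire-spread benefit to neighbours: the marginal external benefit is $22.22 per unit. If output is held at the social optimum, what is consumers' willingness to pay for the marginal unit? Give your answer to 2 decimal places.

P = $81.71

Social marginal benefit = demand + MEB = 253.26 - 3.63q.
Set SMB = MC: 253.26 - 3.63q = 15.08 + 2.16q → q* = 41.1364.
Consumer price on the demand curve at q*: 231.04 − 3.63×41.1364 = 81.7149.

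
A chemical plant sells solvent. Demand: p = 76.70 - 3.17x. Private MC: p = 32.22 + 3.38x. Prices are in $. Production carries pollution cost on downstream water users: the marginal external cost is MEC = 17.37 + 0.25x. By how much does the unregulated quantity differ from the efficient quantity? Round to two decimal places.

Market equilibrium (private): 32.22 + 3.38x = 76.70 - 3.17x → x_m = 6.7908.
Social marginal cost = private MC + MEC = 49.59 + 3.63x.
Set SMC = demand: 49.59 + 3.63x = 76.70 - 3.17x → x* = 3.9868.
Gap = |6.7908 − 3.9868| = 2.8040.

2.80 units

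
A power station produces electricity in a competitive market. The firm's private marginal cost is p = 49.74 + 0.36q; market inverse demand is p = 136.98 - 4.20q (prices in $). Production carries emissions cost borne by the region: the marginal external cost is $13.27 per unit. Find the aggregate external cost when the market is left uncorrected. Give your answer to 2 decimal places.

Market equilibrium (private): 49.74 + 0.36q = 136.98 - 4.20q → q_m = 19.1316.
Total external cost = MEC × q_m = 13.27 × 19.1316 = 253.8763.

$253.88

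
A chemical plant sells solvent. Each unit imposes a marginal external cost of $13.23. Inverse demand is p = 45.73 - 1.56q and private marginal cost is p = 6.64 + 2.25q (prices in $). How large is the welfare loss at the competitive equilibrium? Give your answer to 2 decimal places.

DWL = $22.97

Market equilibrium (private): 6.64 + 2.25q = 45.73 - 1.56q → q_m = 10.2598.
Social marginal cost = private MC + MEC = 19.87 + 2.25q.
Set SMC = demand: 19.87 + 2.25q = 45.73 - 1.56q → q* = 6.7874.
The welfare-loss triangle has base |q_m − q*| and height MEC(q_m) (the vertical gap between SMC and demand is zero at q* and MEC at q_m).
DWL = ½ × 3.4724 × 13.2300 = 22.9699.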